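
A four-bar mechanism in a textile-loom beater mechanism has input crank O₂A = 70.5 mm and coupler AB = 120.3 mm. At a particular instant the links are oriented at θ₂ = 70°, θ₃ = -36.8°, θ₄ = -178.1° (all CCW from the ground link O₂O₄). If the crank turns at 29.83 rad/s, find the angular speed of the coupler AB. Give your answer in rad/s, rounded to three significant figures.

25.9

ω₂ = 29.83 rad/s
Differentiating the loop-closure r₂e^{iθ₂}+r₃e^{iθ₃}=r₁+r₄e^{iθ₄} gives r₂ω₂e^{iθ₂}+r₃ω₃e^{iθ₃}=r₄ω₄e^{iθ₄}.
Eliminating the other unknown: ω₃ = r₂ω₂ sin(θ₄−θ₂) / [r₃ sin(θ₃−θ₄)].
Numerator sine = +0.92784; denominator sine = +0.62524.
Result = 0.0705·29.83·(+0.92784) / (0.1203·(+0.62524)) = +25.942 rad/s; magnitude 25.942 rad/s.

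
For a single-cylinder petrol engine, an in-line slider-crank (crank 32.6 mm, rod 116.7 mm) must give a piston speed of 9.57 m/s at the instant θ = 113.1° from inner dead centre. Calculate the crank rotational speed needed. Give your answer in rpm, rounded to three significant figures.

3440

For an in-line slider-crank, |v_piston| = rω|sinθ|·[1 + r cosθ/√(L² − r² sin²θ)].
With r = 0.0326 m, L = 0.1167 m, θ = 113.1°: the bracketed kinematic factor |dx/dθ| = 0.026586 m.
ω = v/|dx/dθ| = 9.57/0.026586 = 359.97 rad/s.
N = 60ω/(2π) = 3437.5 rpm.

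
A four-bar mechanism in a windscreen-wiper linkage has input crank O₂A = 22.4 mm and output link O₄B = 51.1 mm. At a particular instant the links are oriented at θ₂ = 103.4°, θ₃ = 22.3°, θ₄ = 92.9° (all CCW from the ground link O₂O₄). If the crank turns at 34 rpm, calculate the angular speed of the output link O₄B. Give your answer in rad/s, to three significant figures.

1.63

ω₂ = 3.56 rad/s (from 34 rpm).
Differentiating the loop-closure r₂e^{iθ₂}+r₃e^{iθ₃}=r₁+r₄e^{iθ₄} gives r₂ω₂e^{iθ₂}+r₃ω₃e^{iθ₃}=r₄ω₄e^{iθ₄}.
Eliminating the other unknown: ω₄ = r₂ω₂ sin(θ₂−θ₃) / [r₄ sin(θ₄−θ₃)].
Numerator sine = +0.98796; denominator sine = +0.94322.
Result = 0.0224·3.56·(+0.98796) / (0.0511·(+0.94322)) = +1.6348 rad/s; magnitude 1.6348 rad/s.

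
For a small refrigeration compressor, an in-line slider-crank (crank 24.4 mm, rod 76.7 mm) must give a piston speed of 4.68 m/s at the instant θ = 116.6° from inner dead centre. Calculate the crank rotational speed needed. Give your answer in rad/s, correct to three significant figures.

252

For an in-line slider-crank, |v_piston| = rω|sinθ|·[1 + r cosθ/√(L² − r² sin²θ)].
With r = 0.0244 m, L = 0.0767 m, θ = 116.6°: the bracketed kinematic factor |dx/dθ| = 0.018576 m.
ω = v/|dx/dθ| = 4.68/0.018576 = 251.94 rad/s.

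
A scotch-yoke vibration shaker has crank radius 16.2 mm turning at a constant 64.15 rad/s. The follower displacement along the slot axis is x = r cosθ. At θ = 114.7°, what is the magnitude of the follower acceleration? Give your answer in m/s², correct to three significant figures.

27.9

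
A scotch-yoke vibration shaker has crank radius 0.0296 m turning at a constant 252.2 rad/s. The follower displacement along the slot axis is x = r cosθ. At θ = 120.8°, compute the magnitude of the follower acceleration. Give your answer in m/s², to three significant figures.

ω = 252.2 rad/s
x = r cosθ ⇒ ẍ = −rω² cosθ (ω constant).
|a| = rω²|cosθ| = 0.0296·(252.2)²·|cos 120.8°| = 964.02 m/s².

964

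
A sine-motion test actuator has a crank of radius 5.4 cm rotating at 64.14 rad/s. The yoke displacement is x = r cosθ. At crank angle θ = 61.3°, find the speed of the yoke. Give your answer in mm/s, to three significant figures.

ω = 64.14 rad/s
x = r cosθ ⇒ ẋ = −rω sinθ.
|v| = rω|sinθ| = 0.054·64.14·|sin 61.3°| = 3.038 m/s = 3038 mm/s.

3040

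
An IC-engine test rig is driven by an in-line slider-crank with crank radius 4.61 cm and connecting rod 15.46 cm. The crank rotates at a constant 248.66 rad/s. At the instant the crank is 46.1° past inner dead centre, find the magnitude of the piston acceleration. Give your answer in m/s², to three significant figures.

1960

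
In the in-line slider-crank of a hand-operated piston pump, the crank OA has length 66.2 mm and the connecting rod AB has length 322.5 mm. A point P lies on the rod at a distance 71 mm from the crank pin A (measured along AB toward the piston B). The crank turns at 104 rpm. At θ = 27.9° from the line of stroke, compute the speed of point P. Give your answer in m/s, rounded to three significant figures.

0.608

ω = 10.89 rad/s.  Crank-pin speed |V_A| = rω = 0.72097 m/s, perpendicular to OA.
Rod angle: sinφ = −(r/L) sinθ ⇒ φ = -5.512°; ω_rod = −rω cosθ/√(L²−r²sin²θ) = -1.9849 rad/s.
V_P = V_A + ω_rod × AP, with AP = 0.071 m along the rod.
Components: V_Px = −rω sinθ − a·ω_rod·sinφ = -0.3509 m/s;  V_Py = rω cosθ + a·ω_rod·cosφ = +0.4969 m/s.
|V_P| = √(V_Px² + V_Py²) = 0.60831 m/s.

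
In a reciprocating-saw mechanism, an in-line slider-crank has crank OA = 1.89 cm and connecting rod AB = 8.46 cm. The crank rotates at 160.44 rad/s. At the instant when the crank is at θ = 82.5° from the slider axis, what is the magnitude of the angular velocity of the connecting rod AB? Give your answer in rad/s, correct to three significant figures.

4.80

ω = 160.4 rad/s
The rod makes angle φ with the slider axis where L sinφ = r sinθ; differentiating, L cosφ·φ̇ = r ω cosθ.
L cosφ = √(L² − r² sin²θ) = 0.082499 m.
|ω_rod| = r ω |cosθ| / √(L² − r² sin²θ) = 0.0189·160.4·0.13053/0.082499 = 4.7976 rad/s.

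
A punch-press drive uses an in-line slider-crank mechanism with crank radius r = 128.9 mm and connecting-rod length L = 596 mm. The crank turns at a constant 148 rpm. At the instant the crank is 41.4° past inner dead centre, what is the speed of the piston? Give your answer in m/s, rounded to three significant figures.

ω = 2π·148/60 = 15.5 rad/s
For an in-line slider-crank, x = r cosθ + √(L² − r² sin²θ), so v = −rω sinθ·[1 + r cosθ/√(L² − r² sin²θ)].
With r = 0.1289 m, L = 0.596 m, θ = 41.4°: √(L² − r² sin²θ) = 0.58987 m.
v = −0.1289·15.5·0.66131·[1 + 0.1289·0.75011/0.58987] = -1.5377 m/s.
|v| = 1.5377 m/s.

1.54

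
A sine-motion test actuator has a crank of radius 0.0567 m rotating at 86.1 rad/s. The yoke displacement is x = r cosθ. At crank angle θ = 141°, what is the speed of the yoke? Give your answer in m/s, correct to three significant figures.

ω = 86.1 rad/s
x = r cosθ ⇒ ẋ = −rω sinθ.
|v| = rω|sinθ| = 0.0567·86.1·|sin 141°| = 3.0723 m/s.

3.07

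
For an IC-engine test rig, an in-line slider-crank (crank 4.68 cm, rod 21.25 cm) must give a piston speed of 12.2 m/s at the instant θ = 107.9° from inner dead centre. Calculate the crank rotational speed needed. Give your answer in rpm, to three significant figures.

2810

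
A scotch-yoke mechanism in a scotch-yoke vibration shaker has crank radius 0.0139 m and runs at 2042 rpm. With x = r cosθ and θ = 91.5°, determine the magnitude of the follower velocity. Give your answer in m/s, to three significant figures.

ω = 213.8 rad/s (from 2042 rpm).
x = r cosθ ⇒ ẋ = −rω sinθ.
|v| = rω|sinθ| = 0.0139·213.8·|sin 91.5°| = 2.9713 m/s.

2.97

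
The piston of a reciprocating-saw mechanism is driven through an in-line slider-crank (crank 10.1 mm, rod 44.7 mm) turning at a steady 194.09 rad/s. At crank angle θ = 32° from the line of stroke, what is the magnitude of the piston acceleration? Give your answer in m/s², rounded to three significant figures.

ω = 194.1 rad/s
x(θ) = r cosθ + √(L² − r² sin²θ); with ω constant, a = ω²·d²x/dθ².
d²x/dθ² = −r cosθ − r²(cos2θ)/√u − r⁴ sin²2θ/(4u^{3/2}),  u = L² − r² sin²θ = 0.00196944 m².
Substituting r = 0.0101 m, L = 0.0447 m, θ = 32°: d²x/dθ² = -0.009597 m.
a = ω²·d²x/dθ² = (194.1)²·(-0.009597) = -361.53 m/s²;  |a| = 361.53 m/s².

362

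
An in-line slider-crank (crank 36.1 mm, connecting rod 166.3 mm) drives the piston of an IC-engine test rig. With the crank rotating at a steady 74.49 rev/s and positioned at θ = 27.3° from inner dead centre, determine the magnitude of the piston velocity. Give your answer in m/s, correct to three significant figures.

ω = 2π·74.5 = 468 rad/s
For an in-line slider-crank, x = r cosθ + √(L² − r² sin²θ), so v = −rω sinθ·[1 + r cosθ/√(L² − r² sin²θ)].
With r = 0.0361 m, L = 0.1663 m, θ = 27.3°: √(L² − r² sin²θ) = 0.16547 m.
v = −0.0361·468·0.45865·[1 + 0.0361·0.88862/0.16547] = -9.2517 m/s.
|v| = 9.2517 m/s.

9.25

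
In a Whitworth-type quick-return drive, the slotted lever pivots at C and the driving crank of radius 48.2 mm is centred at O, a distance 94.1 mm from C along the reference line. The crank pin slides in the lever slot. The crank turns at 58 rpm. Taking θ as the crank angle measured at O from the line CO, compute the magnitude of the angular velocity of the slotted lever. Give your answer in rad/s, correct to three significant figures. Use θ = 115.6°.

ω = 6.074 rad/s (from 58 rpm).
Crank pin A relative to C: A = (d + r cosθ, r sinθ); lever angle φ = atan2(r sinθ, d + r cosθ).
Differentiating tanφ: φ̇ = rω(d cosθ + r)/(d² + r² + 2dr cosθ).
d² + r² + 2dr cosθ = |CA|² = 0.0072585 m²;  d cosθ + r = +0.0075407 m.
|ω_lever| = |0.0482·6.074·+0.0075407| / 0.0072585 = 0.30414 rad/s.

0.304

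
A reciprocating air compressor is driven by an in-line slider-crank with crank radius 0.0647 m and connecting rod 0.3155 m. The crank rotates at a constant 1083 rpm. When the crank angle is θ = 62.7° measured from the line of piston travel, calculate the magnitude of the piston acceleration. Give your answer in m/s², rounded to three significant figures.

282

ω = 2π·1083/60 = 113.4 rad/s
x(θ) = r cosθ + √(L² − r² sin²θ); with ω constant, a = ω²·d²x/dθ².
d²x/dθ² = −r cosθ − r²(cos2θ)/√u − r⁴ sin²2θ/(4u^{3/2}),  u = L² − r² sin²θ = 0.0962347 m².
Substituting r = 0.0647 m, L = 0.3155 m, θ = 62.7°: d²x/dθ² = -0.021955 m.
a = ω²·d²x/dθ² = (113.4)²·(-0.021955) = -282.39 m/s²;  |a| = 282.39 m/s².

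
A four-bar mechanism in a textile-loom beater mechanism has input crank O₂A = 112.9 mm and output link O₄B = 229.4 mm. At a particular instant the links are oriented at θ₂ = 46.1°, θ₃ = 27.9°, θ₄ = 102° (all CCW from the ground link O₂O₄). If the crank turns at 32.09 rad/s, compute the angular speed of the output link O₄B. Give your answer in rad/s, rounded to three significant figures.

5.13

ω₂ = 32.09 rad/s
Differentiating the loop-closure r₂e^{iθ₂}+r₃e^{iθ₃}=r₁+r₄e^{iθ₄} gives r₂ω₂e^{iθ₂}+r₃ω₃e^{iθ₃}=r₄ω₄e^{iθ₄}.
Eliminating the other unknown: ω₄ = r₂ω₂ sin(θ₂−θ₃) / [r₄ sin(θ₄−θ₃)].
Numerator sine = +0.31233; denominator sine = +0.96174.
Result = 0.1129·32.09·(+0.31233) / (0.2294·(+0.96174)) = +5.129 rad/s; magnitude 5.129 rad/s.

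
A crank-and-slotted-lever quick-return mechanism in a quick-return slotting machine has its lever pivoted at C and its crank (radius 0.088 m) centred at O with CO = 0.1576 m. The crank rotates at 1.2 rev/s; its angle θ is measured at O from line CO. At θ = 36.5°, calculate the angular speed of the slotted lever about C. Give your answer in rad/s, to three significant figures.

2.60

ω = 7.54 rad/s (from 1.2 rev/s).
Crank pin A relative to C: A = (d + r cosθ, r sinθ); lever angle φ = atan2(r sinθ, d + r cosθ).
Differentiating tanφ: φ̇ = rω(d cosθ + r)/(d² + r² + 2dr cosθ).
d² + r² + 2dr cosθ = |CA|² = 0.0548788 m²;  d cosθ + r = +0.21469 m.
|ω_lever| = |0.088·7.54·+0.21469| / 0.0548788 = 2.5957 rad/s.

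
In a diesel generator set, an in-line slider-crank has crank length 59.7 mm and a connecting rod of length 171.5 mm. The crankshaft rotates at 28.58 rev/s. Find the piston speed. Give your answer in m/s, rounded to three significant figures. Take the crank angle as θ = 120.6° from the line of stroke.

ω = 2π·28.6 = 179.6 rad/s
For an in-line slider-crank, x = r cosθ + √(L² − r² sin²θ), so v = −rω sinθ·[1 + r cosθ/√(L² − r² sin²θ)].
With r = 0.0597 m, L = 0.1715 m, θ = 120.6°: √(L² − r² sin²θ) = 0.16362 m.
v = −0.0597·179.6·0.86074·[1 + 0.0597·-0.50904/0.16362] = -7.5137 m/s.
|v| = 7.5137 m/s.

7.51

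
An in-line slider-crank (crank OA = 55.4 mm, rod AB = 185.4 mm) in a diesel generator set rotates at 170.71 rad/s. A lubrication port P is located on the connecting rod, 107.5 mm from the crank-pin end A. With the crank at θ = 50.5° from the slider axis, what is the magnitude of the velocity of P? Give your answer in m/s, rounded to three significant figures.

ω = 170.7 rad/s.  Crank-pin speed |V_A| = rω = 9.4573 m/s, perpendicular to OA.
Rod angle: sinφ = −(r/L) sinθ ⇒ φ = -13.331°; ω_rod = −rω cosθ/√(L²−r²sin²θ) = -33.345 rad/s.
V_P = V_A + ω_rod × AP, with AP = 0.1075 m along the rod.
Components: V_Px = −rω sinθ − a·ω_rod·sinφ = -8.124 m/s;  V_Py = rω cosθ + a·ω_rod·cosφ = +2.5276 m/s.
|V_P| = √(V_Px² + V_Py²) = 8.5081 m/s.

8.51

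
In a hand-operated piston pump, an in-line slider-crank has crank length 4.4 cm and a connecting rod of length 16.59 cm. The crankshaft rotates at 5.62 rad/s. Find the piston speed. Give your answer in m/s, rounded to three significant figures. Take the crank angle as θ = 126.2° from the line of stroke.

ω = 5.62 rad/s
For an in-line slider-crank, x = r cosθ + √(L² − r² sin²θ), so v = −rω sinθ·[1 + r cosθ/√(L² − r² sin²θ)].
With r = 0.044 m, L = 0.1659 m, θ = 126.2°: √(L² − r² sin²θ) = 0.16206 m.
v = −0.044·5.62·0.80696·[1 + 0.044·-0.59061/0.16206] = -0.16755 m/s.
|v| = 0.16755 m/s.

0.168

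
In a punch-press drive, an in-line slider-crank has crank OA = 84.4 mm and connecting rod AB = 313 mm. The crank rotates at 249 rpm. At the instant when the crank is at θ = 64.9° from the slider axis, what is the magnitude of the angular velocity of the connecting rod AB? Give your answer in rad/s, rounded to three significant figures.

ω = 26.08 rad/s (converted from 249 rpm).
The rod makes angle φ with the slider axis where L sinφ = r sinθ; differentiating, L cosφ·φ̇ = r ω cosθ.
L cosφ = √(L² − r² sin²θ) = 0.30353 m.
|ω_rod| = r ω |cosθ| / √(L² − r² sin²θ) = 0.0844·26.08·0.42420/0.30353 = 3.0757 rad/s.

3.08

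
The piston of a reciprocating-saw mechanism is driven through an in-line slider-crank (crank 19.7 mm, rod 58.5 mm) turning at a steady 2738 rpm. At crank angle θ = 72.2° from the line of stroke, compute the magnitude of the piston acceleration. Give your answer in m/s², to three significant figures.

33.1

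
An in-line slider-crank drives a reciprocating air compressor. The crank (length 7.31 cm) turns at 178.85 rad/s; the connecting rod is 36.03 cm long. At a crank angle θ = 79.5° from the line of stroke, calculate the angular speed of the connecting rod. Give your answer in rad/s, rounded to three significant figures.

6.75

ω = 178.8 rad/s
The rod makes angle φ with the slider axis where L sinφ = r sinθ; differentiating, L cosφ·φ̇ = r ω cosθ.
L cosφ = √(L² − r² sin²θ) = 0.35306 m.
|ω_rod| = r ω |cosθ| / √(L² − r² sin²θ) = 0.0731·178.8·0.18224/0.35306 = 6.7483 rad/s.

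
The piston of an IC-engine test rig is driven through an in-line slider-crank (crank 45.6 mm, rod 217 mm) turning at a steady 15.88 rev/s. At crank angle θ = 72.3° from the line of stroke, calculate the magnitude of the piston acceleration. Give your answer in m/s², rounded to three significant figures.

59.0

ω = 2π·15.9 = 99.78 rad/s
x(θ) = r cosθ + √(L² − r² sin²θ); with ω constant, a = ω²·d²x/dθ².
d²x/dθ² = −r cosθ − r²(cos2θ)/√u − r⁴ sin²2θ/(4u^{3/2}),  u = L² − r² sin²θ = 0.0452018 m².
Substituting r = 0.0456 m, L = 0.217 m, θ = 72.3°: d²x/dθ² = -0.0059295 m.
a = ω²·d²x/dθ² = (99.78)²·(-0.0059295) = -59.03 m/s²;  |a| = 59.03 m/s².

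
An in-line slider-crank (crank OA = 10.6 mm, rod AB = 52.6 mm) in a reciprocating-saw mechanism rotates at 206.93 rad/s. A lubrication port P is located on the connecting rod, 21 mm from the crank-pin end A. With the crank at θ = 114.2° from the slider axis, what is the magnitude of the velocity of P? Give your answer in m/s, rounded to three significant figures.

ω = 206.9 rad/s.  Crank-pin speed |V_A| = rω = 2.1935 m/s, perpendicular to OA.
Rod angle: sinφ = −(r/L) sinθ ⇒ φ = -10.592°; ω_rod = −rω cosθ/√(L²−r²sin²θ) = +17.39 rad/s.
V_P = V_A + ω_rod × AP, with AP = 0.021 m along the rod.
Components: V_Px = −rω sinθ − a·ω_rod·sinφ = -1.9336 m/s;  V_Py = rω cosθ + a·ω_rod·cosφ = -0.54017 m/s.
|V_P| = √(V_Px² + V_Py²) = 2.0076 m/s.

2.01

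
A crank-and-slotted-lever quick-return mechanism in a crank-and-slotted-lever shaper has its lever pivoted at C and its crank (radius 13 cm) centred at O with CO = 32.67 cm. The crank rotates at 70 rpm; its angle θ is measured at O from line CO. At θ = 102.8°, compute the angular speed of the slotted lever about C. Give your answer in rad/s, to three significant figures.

0.524

ω = 7.33 rad/s (from 70 rpm).
Crank pin A relative to C: A = (d + r cosθ, r sinθ); lever angle φ = atan2(r sinθ, d + r cosθ).
Differentiating tanφ: φ̇ = rω(d cosθ + r)/(d² + r² + 2dr cosθ).
d² + r² + 2dr cosθ = |CA|² = 0.104814 m²;  d cosθ + r = +0.05762 m.
|ω_lever| = |0.13·7.33·+0.05762| / 0.104814 = 0.52387 rad/s.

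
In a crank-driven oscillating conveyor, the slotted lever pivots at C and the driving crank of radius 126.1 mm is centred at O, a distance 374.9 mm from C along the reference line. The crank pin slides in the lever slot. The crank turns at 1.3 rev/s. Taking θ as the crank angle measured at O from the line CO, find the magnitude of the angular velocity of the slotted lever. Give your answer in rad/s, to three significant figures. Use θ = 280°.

1.14

ω = 8.168 rad/s (from 1.3 rev/s).
Crank pin A relative to C: A = (d + r cosθ, r sinθ); lever angle φ = atan2(r sinθ, d + r cosθ).
Differentiating tanφ: φ̇ = rω(d cosθ + r)/(d² + r² + 2dr cosθ).
d² + r² + 2dr cosθ = |CA|² = 0.17287 m²;  d cosθ + r = +0.1912 m.
|ω_lever| = |0.1261·8.168·+0.1912| / 0.17287 = 1.1392 rad/s.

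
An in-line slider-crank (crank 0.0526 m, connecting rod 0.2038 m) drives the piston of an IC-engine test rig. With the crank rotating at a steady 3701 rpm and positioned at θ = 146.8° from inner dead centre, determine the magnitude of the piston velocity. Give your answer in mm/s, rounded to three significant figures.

8730

ω = 2π·3701/60 = 387.6 rad/s
For an in-line slider-crank, x = r cosθ + √(L² − r² sin²θ), so v = −rω sinθ·[1 + r cosθ/√(L² − r² sin²θ)].
With r = 0.0526 m, L = 0.2038 m, θ = 146.8°: √(L² − r² sin²θ) = 0.20175 m.
v = −0.0526·387.6·0.54756·[1 + 0.0526·-0.83676/0.20175] = -8.7275 m/s.
|v| = 8.7275 m/s = 8727.5 mm/s.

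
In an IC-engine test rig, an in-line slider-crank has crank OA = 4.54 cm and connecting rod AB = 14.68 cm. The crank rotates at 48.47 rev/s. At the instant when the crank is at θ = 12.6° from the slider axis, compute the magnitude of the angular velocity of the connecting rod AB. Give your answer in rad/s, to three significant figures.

92.1

ω = 304.5 rad/s (converted from 48.47 rev/s).
The rod makes angle φ with the slider axis where L sinφ = r sinθ; differentiating, L cosφ·φ̇ = r ω cosθ.
L cosφ = √(L² − r² sin²θ) = 0.14647 m.
|ω_rod| = r ω |cosθ| / √(L² − r² sin²θ) = 0.0454·304.5·0.97592/0.14647 = 92.127 rad/s.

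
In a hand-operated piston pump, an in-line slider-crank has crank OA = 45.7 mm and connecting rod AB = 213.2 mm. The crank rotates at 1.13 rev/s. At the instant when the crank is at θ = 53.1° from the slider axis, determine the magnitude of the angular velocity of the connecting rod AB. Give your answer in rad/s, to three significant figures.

0.928

ω = 7.1 rad/s (converted from 1.13 rev/s).
The rod makes angle φ with the slider axis where L sinφ = r sinθ; differentiating, L cosφ·φ̇ = r ω cosθ.
L cosφ = √(L² − r² sin²θ) = 0.21004 m.
|ω_rod| = r ω |cosθ| / √(L² − r² sin²θ) = 0.0457·7.1·0.60042/0.21004 = 0.92751 rad/s.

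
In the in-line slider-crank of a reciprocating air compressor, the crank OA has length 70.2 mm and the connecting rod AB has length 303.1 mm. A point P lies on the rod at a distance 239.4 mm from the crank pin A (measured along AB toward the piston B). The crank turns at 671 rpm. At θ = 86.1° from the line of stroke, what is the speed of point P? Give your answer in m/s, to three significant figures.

ω = 70.27 rad/s.  Crank-pin speed |V_A| = rω = 4.9327 m/s, perpendicular to OA.
Rod angle: sinφ = −(r/L) sinθ ⇒ φ = -13.360°; ω_rod = −rω cosθ/√(L²−r²sin²θ) = -1.1377 rad/s.
V_P = V_A + ω_rod × AP, with AP = 0.2394 m along the rod.
Components: V_Px = −rω sinθ − a·ω_rod·sinφ = -4.9843 m/s;  V_Py = rω cosθ + a·ω_rod·cosφ = +0.07051 m/s.
|V_P| = √(V_Px² + V_Py²) = 4.9848 m/s.

4.98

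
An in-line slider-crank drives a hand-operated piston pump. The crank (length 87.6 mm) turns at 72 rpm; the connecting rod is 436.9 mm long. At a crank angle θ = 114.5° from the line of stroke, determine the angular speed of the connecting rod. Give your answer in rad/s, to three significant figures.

ω = 7.54 rad/s (converted from 72 rpm).
The rod makes angle φ with the slider axis where L sinφ = r sinθ; differentiating, L cosφ·φ̇ = r ω cosθ.
L cosφ = √(L² − r² sin²θ) = 0.42957 m.
|ω_rod| = r ω |cosθ| / √(L² − r² sin²θ) = 0.0876·7.54·0.41469/0.42957 = 0.63762 rad/s.

0.638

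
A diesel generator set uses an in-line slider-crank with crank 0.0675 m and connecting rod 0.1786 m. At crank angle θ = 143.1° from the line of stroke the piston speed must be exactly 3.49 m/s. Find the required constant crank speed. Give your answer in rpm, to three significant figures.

1190

For an in-line slider-crank, |v_piston| = rω|sinθ|·[1 + r cosθ/√(L² − r² sin²θ)].
With r = 0.0675 m, L = 0.1786 m, θ = 143.1°: the bracketed kinematic factor |dx/dθ| = 0.027951 m.
ω = v/|dx/dθ| = 3.49/0.027951 = 124.86 rad/s.
N = 60ω/(2π) = 1192.3 rpm.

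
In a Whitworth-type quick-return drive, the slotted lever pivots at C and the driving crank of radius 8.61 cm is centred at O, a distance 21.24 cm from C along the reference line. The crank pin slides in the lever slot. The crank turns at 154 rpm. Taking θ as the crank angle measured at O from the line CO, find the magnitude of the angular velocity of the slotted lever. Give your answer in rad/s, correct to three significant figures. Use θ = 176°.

ω = 16.13 rad/s (from 154 rpm).
Crank pin A relative to C: A = (d + r cosθ, r sinθ); lever angle φ = atan2(r sinθ, d + r cosθ).
Differentiating tanφ: φ̇ = rω(d cosθ + r)/(d² + r² + 2dr cosθ).
d² + r² + 2dr cosθ = |CA|² = 0.0160408 m²;  d cosθ + r = -0.12578 m.
|ω_lever| = |0.0861·16.13·-0.12578| / 0.0160408 = 10.888 rad/s.

10.9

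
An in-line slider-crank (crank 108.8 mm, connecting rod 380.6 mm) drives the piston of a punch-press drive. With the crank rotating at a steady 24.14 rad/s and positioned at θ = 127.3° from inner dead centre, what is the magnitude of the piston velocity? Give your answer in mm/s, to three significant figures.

1720

ω = 24.14 rad/s
For an in-line slider-crank, x = r cosθ + √(L² − r² sin²θ), so v = −rω sinθ·[1 + r cosθ/√(L² − r² sin²θ)].
With r = 0.1088 m, L = 0.3806 m, θ = 127.3°: √(L² − r² sin²θ) = 0.37063 m.
v = −0.1088·24.14·0.79547·[1 + 0.1088·-0.60599/0.37063] = -1.7176 m/s.
|v| = 1.7176 m/s = 1717.6 mm/s.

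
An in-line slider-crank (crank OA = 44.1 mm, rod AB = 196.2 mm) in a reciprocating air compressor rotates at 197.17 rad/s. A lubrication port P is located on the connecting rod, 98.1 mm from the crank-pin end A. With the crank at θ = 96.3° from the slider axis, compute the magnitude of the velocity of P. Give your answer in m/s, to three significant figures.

8.55

ω = 197.2 rad/s.  Crank-pin speed |V_A| = rω = 8.6952 m/s, perpendicular to OA.
Rod angle: sinφ = −(r/L) sinθ ⇒ φ = -12.910°; ω_rod = −rω cosθ/√(L²−r²sin²θ) = +4.9893 rad/s.
V_P = V_A + ω_rod × AP, with AP = 0.0981 m along the rod.
Components: V_Px = −rω sinθ − a·ω_rod·sinφ = -8.5333 m/s;  V_Py = rω cosθ + a·ω_rod·cosφ = -0.47708 m/s.
|V_P| = √(V_Px² + V_Py²) = 8.5467 m/s.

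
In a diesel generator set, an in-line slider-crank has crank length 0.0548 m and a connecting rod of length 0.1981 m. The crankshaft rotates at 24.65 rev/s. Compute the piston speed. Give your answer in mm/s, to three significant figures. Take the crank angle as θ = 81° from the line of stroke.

8760

ω = 2π·24.6 = 154.9 rad/s
For an in-line slider-crank, x = r cosθ + √(L² − r² sin²θ), so v = −rω sinθ·[1 + r cosθ/√(L² − r² sin²θ)].
With r = 0.0548 m, L = 0.1981 m, θ = 81°: √(L² − r² sin²θ) = 0.19056 m.
v = −0.0548·154.9·0.98769·[1 + 0.0548·0.15643/0.19056] = -8.7601 m/s.
|v| = 8.7601 m/s = 8760.1 mm/s.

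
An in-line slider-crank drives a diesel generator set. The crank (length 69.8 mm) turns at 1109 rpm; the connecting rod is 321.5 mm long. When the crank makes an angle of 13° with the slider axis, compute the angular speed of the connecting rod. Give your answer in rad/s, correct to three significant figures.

24.6

ω = 116.1 rad/s (converted from 1109 rpm).
The rod makes angle φ with the slider axis where L sinφ = r sinθ; differentiating, L cosφ·φ̇ = r ω cosθ.
L cosφ = √(L² − r² sin²θ) = 0.32112 m.
|ω_rod| = r ω |cosθ| / √(L² − r² sin²θ) = 0.0698·116.1·0.97437/0.32112 = 24.597 rad/s.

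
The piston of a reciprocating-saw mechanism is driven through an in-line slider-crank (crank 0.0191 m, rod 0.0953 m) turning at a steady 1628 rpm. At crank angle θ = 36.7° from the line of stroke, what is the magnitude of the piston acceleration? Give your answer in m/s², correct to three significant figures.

ω = 2π·1628/60 = 170.5 rad/s
x(θ) = r cosθ + √(L² − r² sin²θ); with ω constant, a = ω²·d²x/dθ².
d²x/dθ² = −r cosθ − r²(cos2θ)/√u − r⁴ sin²2θ/(4u^{3/2}),  u = L² − r² sin²θ = 0.0089518 m².
Substituting r = 0.0191 m, L = 0.0953 m, θ = 36.7°: d²x/dθ² = -0.016452 m.
a = ω²·d²x/dθ² = (170.5)²·(-0.016452) = -478.16 m/s²;  |a| = 478.16 m/s².

478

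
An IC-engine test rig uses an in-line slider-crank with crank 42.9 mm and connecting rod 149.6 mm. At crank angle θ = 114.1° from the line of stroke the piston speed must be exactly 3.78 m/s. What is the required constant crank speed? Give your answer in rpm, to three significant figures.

1050

For an in-line slider-crank, |v_piston| = rω|sinθ|·[1 + r cosθ/√(L² − r² sin²θ)].
With r = 0.0429 m, L = 0.1496 m, θ = 114.1°: the bracketed kinematic factor |dx/dθ| = 0.034409 m.
ω = v/|dx/dθ| = 3.78/0.034409 = 109.85 rad/s.
N = 60ω/(2π) = 1049 rpm.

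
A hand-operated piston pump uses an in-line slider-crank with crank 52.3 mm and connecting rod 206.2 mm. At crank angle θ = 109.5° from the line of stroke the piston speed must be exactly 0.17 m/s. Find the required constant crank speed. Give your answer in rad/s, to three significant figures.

For an in-line slider-crank, |v_piston| = rω|sinθ|·[1 + r cosθ/√(L² − r² sin²θ)].
With r = 0.0523 m, L = 0.2062 m, θ = 109.5°: the bracketed kinematic factor |dx/dθ| = 0.045001 m.
ω = v/|dx/dθ| = 0.17/0.045001 = 3.7777 rad/s.

3.78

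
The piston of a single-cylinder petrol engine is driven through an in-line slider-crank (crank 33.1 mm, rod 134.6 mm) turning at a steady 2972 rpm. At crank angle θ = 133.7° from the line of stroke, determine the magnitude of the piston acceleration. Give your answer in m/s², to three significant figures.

2240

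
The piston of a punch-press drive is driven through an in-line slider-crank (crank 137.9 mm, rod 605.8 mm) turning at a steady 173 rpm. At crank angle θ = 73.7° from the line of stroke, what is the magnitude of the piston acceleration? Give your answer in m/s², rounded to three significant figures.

ω = 2π·173/60 = 18.12 rad/s
x(θ) = r cosθ + √(L² − r² sin²θ); with ω constant, a = ω²·d²x/dθ².
d²x/dθ² = −r cosθ − r²(cos2θ)/√u − r⁴ sin²2θ/(4u^{3/2}),  u = L² − r² sin²θ = 0.349475 m².
Substituting r = 0.1379 m, L = 0.6058 m, θ = 73.7°: d²x/dθ² = -0.011731 m.
a = ω²·d²x/dθ² = (18.12)²·(-0.011731) = -3.8503 m/s²;  |a| = 3.8503 m/s².

3.85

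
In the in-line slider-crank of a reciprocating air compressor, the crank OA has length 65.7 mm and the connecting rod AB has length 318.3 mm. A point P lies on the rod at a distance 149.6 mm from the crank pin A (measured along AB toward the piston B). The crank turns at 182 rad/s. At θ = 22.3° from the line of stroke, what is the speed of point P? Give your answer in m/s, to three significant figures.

7.67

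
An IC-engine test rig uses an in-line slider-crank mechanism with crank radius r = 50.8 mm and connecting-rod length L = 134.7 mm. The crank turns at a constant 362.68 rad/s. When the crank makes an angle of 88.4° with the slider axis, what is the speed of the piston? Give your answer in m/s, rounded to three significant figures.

ω = 362.7 rad/s
For an in-line slider-crank, x = r cosθ + √(L² − r² sin²θ), so v = −rω sinθ·[1 + r cosθ/√(L² − r² sin²θ)].
With r = 0.0508 m, L = 0.1347 m, θ = 88.4°: √(L² − r² sin²θ) = 0.12476 m.
v = −0.0508·362.7·0.99961·[1 + 0.0508·0.02792/0.12476] = -18.626 m/s.
|v| = 18.626 m/s.

18.6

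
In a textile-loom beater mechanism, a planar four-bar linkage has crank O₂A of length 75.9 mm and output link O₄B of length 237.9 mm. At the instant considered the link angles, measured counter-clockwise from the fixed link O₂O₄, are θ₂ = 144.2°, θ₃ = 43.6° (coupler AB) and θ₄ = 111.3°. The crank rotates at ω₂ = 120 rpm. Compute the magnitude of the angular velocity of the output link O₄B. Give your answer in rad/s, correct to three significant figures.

4.26

ω₂ = 12.57 rad/s (from 120 rpm).
Differentiating the loop-closure r₂e^{iθ₂}+r₃e^{iθ₃}=r₁+r₄e^{iθ₄} gives r₂ω₂e^{iθ₂}+r₃ω₃e^{iθ₃}=r₄ω₄e^{iθ₄}.
Eliminating the other unknown: ω₄ = r₂ω₂ sin(θ₂−θ₃) / [r₄ sin(θ₄−θ₃)].
Numerator sine = +0.98294; denominator sine = +0.92521.
Result = 0.0759·12.57·(+0.98294) / (0.2379·(+0.92521)) = +4.2593 rad/s; magnitude 4.2593 rad/s.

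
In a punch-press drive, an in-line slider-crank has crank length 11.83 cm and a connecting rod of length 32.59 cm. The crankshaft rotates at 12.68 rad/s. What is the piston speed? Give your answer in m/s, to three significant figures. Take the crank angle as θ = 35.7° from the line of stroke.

ω = 12.68 rad/s
For an in-line slider-crank, x = r cosθ + √(L² − r² sin²θ), so v = −rω sinθ·[1 + r cosθ/√(L² − r² sin²θ)].
With r = 0.1183 m, L = 0.3259 m, θ = 35.7°: √(L² − r² sin²θ) = 0.3185 m.
v = −0.1183·12.68·0.58354·[1 + 0.1183·0.81208/0.3185] = -1.1394 m/s.
|v| = 1.1394 m/s.

1.14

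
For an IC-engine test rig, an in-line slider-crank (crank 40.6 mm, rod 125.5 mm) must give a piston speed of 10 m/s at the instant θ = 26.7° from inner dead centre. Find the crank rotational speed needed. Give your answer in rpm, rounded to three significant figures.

4050

For an in-line slider-crank, |v_piston| = rω|sinθ|·[1 + r cosθ/√(L² − r² sin²θ)].
With r = 0.0406 m, L = 0.1255 m, θ = 26.7°: the bracketed kinematic factor |dx/dθ| = 0.023571 m.
ω = v/|dx/dθ| = 10/0.023571 = 424.25 rad/s.
N = 60ω/(2π) = 4051.3 rpm.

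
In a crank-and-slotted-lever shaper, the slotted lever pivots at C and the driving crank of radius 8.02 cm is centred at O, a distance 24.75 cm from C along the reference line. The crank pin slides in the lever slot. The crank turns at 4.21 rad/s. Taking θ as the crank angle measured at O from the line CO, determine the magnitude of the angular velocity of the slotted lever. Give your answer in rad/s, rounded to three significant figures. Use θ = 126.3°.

0.507

ω = 4.21 rad/s
Crank pin A relative to C: A = (d + r cosθ, r sinθ); lever angle φ = atan2(r sinθ, d + r cosθ).
Differentiating tanφ: φ̇ = rω(d cosθ + r)/(d² + r² + 2dr cosθ).
d² + r² + 2dr cosθ = |CA|² = 0.044186 m²;  d cosθ + r = -0.066323 m.
|ω_lever| = |0.0802·4.21·-0.066323| / 0.044186 = 0.5068 rad/s.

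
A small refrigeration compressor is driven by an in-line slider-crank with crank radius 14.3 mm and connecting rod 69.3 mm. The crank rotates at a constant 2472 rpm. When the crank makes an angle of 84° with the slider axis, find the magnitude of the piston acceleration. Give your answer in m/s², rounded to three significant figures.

97.4

ω = 2π·2472/60 = 258.9 rad/s
x(θ) = r cosθ + √(L² − r² sin²θ); with ω constant, a = ω²·d²x/dθ².
d²x/dθ² = −r cosθ − r²(cos2θ)/√u − r⁴ sin²2θ/(4u^{3/2}),  u = L² − r² sin²θ = 0.00460023 m².
Substituting r = 0.0143 m, L = 0.0693 m, θ = 84°: d²x/dθ² = +0.0014529 m.
a = ω²·d²x/dθ² = (258.9)²·(+0.0014529) = +97.36 m/s²;  |a| = 97.36 m/s².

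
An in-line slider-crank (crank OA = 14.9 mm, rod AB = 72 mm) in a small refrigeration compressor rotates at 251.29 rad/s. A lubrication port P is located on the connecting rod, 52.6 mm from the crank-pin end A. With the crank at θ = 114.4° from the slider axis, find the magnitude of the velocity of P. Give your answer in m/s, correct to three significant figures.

ω = 251.3 rad/s.  Crank-pin speed |V_A| = rω = 3.7442 m/s, perpendicular to OA.
Rod angle: sinφ = −(r/L) sinθ ⇒ φ = -10.863°; ω_rod = −rω cosθ/√(L²−r²sin²θ) = +21.875 rad/s.
V_P = V_A + ω_rod × AP, with AP = 0.0526 m along the rod.
Components: V_Px = −rω sinθ − a·ω_rod·sinφ = -3.193 m/s;  V_Py = rω cosθ + a·ω_rod·cosφ = -0.41676 m/s.
|V_P| = √(V_Px² + V_Py²) = 3.22 m/s.

3.22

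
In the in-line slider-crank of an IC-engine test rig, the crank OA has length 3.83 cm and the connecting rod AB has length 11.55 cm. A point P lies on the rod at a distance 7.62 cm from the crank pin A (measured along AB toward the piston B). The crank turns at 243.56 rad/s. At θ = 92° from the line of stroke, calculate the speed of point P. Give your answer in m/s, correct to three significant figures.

9.25

ω = 243.6 rad/s.  Crank-pin speed |V_A| = rω = 9.3283 m/s, perpendicular to OA.
Rod angle: sinφ = −(r/L) sinθ ⇒ φ = -19.354°; ω_rod = −rω cosθ/√(L²−r²sin²θ) = +2.9875 rad/s.
V_P = V_A + ω_rod × AP, with AP = 0.0762 m along the rod.
Components: V_Px = −rω sinθ − a·ω_rod·sinφ = -9.2472 m/s;  V_Py = rω cosθ + a·ω_rod·cosφ = -0.11077 m/s.
|V_P| = √(V_Px² + V_Py²) = 9.2479 m/s.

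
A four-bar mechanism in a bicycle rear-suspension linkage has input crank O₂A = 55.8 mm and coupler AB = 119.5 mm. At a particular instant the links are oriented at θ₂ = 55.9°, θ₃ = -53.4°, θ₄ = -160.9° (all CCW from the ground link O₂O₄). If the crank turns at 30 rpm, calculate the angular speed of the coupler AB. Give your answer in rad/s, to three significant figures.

ω₂ = 3.142 rad/s (from 30 rpm).
Differentiating the loop-closure r₂e^{iθ₂}+r₃e^{iθ₃}=r₁+r₄e^{iθ₄} gives r₂ω₂e^{iθ₂}+r₃ω₃e^{iθ₃}=r₄ω₄e^{iθ₄}.
Eliminating the other unknown: ω₃ = r₂ω₂ sin(θ₄−θ₂) / [r₃ sin(θ₃−θ₄)].
Numerator sine = +0.59902; denominator sine = +0.95372.
Result = 0.0558·3.142·(+0.59902) / (0.1195·(+0.95372)) = +0.92138 rad/s; magnitude 0.92138 rad/s.

0.921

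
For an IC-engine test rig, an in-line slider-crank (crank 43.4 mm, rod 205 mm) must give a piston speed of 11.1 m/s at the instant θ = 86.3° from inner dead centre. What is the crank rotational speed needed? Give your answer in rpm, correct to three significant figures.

For an in-line slider-crank, |v_piston| = rω|sinθ|·[1 + r cosθ/√(L² − r² sin²θ)].
With r = 0.0434 m, L = 0.205 m, θ = 86.3°: the bracketed kinematic factor |dx/dθ| = 0.043915 m.
ω = v/|dx/dθ| = 11.1/0.043915 = 252.76 rad/s.
N = 60ω/(2π) = 2413.7 rpm.

2410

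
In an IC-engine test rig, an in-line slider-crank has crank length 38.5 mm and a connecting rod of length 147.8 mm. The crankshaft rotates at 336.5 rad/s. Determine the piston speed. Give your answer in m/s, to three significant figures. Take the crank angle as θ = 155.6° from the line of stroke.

ω = 336.5 rad/s
For an in-line slider-crank, x = r cosθ + √(L² − r² sin²θ), so v = −rω sinθ·[1 + r cosθ/√(L² − r² sin²θ)].
With r = 0.0385 m, L = 0.1478 m, θ = 155.6°: √(L² − r² sin²θ) = 0.14694 m.
v = −0.0385·336.5·0.41310·[1 + 0.0385·-0.91068/0.14694] = -4.0749 m/s.
|v| = 4.0749 m/s.

4.07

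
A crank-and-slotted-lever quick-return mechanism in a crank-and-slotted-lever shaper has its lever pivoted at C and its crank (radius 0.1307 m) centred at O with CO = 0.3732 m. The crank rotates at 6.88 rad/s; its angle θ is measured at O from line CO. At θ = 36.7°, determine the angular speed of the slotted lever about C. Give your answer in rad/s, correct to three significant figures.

1.65

ω = 6.88 rad/s
Crank pin A relative to C: A = (d + r cosθ, r sinθ); lever angle φ = atan2(r sinθ, d + r cosθ).
Differentiating tanφ: φ̇ = rω(d cosθ + r)/(d² + r² + 2dr cosθ).
d² + r² + 2dr cosθ = |CA|² = 0.234578 m²;  d cosθ + r = +0.42992 m.
|ω_lever| = |0.1307·6.88·+0.42992| / 0.234578 = 1.648 rad/s.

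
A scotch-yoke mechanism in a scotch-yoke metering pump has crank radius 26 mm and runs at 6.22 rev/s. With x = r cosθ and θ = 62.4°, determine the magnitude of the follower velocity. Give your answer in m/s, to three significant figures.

ω = 39.08 rad/s (from 6.22 rev/s).
x = r cosθ ⇒ ẋ = −rω sinθ.
|v| = rω|sinθ| = 0.026·39.08·|sin 62.4°| = 0.90049 m/s.

0.900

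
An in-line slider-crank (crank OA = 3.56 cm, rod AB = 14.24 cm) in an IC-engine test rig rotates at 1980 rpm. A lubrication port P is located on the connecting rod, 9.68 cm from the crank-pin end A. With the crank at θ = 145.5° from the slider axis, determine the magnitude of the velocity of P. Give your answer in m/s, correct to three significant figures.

4.08

ω = 207.3 rad/s.  Crank-pin speed |V_A| = rω = 7.3815 m/s, perpendicular to OA.
Rod angle: sinφ = −(r/L) sinθ ⇒ φ = -8.141°; ω_rod = −rω cosθ/√(L²−r²sin²θ) = +43.154 rad/s.
V_P = V_A + ω_rod × AP, with AP = 0.0968 m along the rod.
Components: V_Px = −rω sinθ − a·ω_rod·sinφ = -3.5894 m/s;  V_Py = rω cosθ + a·ω_rod·cosφ = -1.948 m/s.
|V_P| = √(V_Px² + V_Py²) = 4.0839 m/s.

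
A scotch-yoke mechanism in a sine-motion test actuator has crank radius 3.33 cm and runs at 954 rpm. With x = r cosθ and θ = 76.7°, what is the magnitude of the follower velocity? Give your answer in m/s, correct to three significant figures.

3.24

ω = 99.9 rad/s (from 954 rpm).
x = r cosθ ⇒ ẋ = −rω sinθ.
|v| = rω|sinθ| = 0.0333·99.9·|sin 76.7°| = 3.2375 m/s.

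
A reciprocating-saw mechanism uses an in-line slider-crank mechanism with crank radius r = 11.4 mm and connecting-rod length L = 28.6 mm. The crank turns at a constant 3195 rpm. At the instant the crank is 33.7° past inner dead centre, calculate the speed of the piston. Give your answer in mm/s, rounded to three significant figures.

2840

ω = 2π·3195/60 = 334.6 rad/s
For an in-line slider-crank, x = r cosθ + √(L² − r² sin²θ), so v = −rω sinθ·[1 + r cosθ/√(L² − r² sin²θ)].
With r = 0.0114 m, L = 0.0286 m, θ = 33.7°: √(L² − r² sin²θ) = 0.027892 m.
v = −0.0114·334.6·0.55484·[1 + 0.0114·0.83195/0.027892] = -2.8359 m/s.
|v| = 2.8359 m/s = 2835.9 mm/s.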